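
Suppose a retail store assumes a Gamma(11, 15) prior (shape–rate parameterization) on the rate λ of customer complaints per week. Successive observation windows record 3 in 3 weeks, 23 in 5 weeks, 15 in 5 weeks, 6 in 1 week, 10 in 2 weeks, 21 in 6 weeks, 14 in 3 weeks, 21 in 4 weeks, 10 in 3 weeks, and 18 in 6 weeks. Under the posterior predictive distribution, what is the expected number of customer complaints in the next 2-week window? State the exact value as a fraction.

Total count: 3 + 23 + 15 + 6 + 10 + 21 + 14 + 21 + 10 + 18 = 141.
Total exposure: 3 + 5 + 5 + 1 + 2 + 6 + 3 + 4 + 3 + 6 = 38 weeks.
Posterior: α' = 11 + 141 = 152, β' = 15 + 38 = 53.
Predictive mean over a 2-week window = T·E[λ|data] = 2·152/53 = 304/53.

304/53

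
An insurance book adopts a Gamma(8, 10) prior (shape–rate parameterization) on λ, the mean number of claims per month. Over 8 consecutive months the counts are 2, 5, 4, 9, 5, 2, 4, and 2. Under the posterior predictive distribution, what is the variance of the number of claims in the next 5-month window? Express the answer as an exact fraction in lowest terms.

Total count: 2 + 5 + 4 + 9 + 5 + 2 + 4 + 2 = 33.
Total exposure: 8 months.
Conjugate update: add total count to the shape and total exposure to the rate, giving Gamma(41, 18).
The posterior predictive for a window of length T is Negative Binomial with variance T·α'·(β'+T)/β'² = 5·41·23/324 = 4715/324.

4715/324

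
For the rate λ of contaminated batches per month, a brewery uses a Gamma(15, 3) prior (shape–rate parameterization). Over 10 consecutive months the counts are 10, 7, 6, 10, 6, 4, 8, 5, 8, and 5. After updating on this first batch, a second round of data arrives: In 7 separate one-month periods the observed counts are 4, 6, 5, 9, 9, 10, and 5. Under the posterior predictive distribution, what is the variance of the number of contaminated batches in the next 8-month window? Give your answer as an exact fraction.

Total count: 10 + 7 + 6 + 10 + 6 + 4 + 8 + 5 + 8 + 5 = 69.
Total exposure: 10 months.
After the first batch: Gamma(15 + 69, 3 + 10) = Gamma(84, 13).
Total count: 4 + 6 + 5 + 9 + 9 + 10 + 5 = 48.
Total exposure: 7 months.
After the second batch: Gamma(84 + 48, 13 + 7) = Gamma(132, 20).
The posterior predictive for a window of length T is Negative Binomial with variance T·α'·(β'+T)/β'² = 8·132·28/400 = 1848/25.

1848/25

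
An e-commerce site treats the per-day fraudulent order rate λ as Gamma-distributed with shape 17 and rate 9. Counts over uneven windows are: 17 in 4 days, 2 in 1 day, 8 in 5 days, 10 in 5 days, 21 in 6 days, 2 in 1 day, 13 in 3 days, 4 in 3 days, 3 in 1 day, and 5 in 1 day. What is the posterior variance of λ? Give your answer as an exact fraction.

Total count: 17 + 2 + 8 + 10 + 21 + 2 + 13 + 4 + 3 + 5 = 85.
Total exposure: 4 + 1 + 5 + 5 + 6 + 1 + 3 + 3 + 1 + 1 = 30 days.
The Gamma prior is conjugate for the Poisson rate, so λ | data ~ Gamma(17+85, 9+30) = Gamma(102, 39).
Posterior variance = α'/β'² = 102/1521 = 34/507.

34/507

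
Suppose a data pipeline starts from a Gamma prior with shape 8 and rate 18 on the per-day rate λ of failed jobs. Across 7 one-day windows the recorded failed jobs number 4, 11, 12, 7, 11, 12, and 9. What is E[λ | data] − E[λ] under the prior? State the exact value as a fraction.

Total count: 4 + 11 + 12 + 7 + 11 + 12 + 9 = 66.
Total exposure: 7 days.
Gamma(α, β) with Poisson data over total exposure Σt gives posterior Gamma(α+Σx, β+Σt) = Gamma(74, 25).
Posterior mean = 74/25 = 74/25; prior mean = 8/18 = 4/9. Difference = 74/25 − 4/9 = 566/225.

566/225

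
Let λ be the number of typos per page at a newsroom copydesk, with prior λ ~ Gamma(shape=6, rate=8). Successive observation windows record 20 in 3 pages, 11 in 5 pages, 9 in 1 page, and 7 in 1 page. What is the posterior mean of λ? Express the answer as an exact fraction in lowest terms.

53/18

Total count: 20 + 11 + 9 + 7 = 47.
Total exposure: 3 + 5 + 1 + 1 = 10 pages.
The Gamma prior is conjugate for the Poisson rate, so λ | data ~ Gamma(6+47, 8+10) = Gamma(53, 18).
Posterior mean = α'/β' = 53/18.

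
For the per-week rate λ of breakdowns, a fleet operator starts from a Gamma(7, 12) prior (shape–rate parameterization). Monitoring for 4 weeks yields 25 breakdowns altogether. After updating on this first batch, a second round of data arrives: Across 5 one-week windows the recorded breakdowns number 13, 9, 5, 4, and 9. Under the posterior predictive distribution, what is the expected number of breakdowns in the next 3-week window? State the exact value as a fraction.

72/7

Total count 25 over total exposure 4 weeks.
After the first batch: Gamma(7 + 25, 12 + 4) = Gamma(32, 16).
Total count: 13 + 9 + 5 + 4 + 9 = 40.
Total exposure: 5 weeks.
After the second batch: Gamma(32 + 40, 16 + 5) = Gamma(72, 21).
Predictive mean over a 3-week window = T·E[λ|data] = 3·72/21 = 72/7.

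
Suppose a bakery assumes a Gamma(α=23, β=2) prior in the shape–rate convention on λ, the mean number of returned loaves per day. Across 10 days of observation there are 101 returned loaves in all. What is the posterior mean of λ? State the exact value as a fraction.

Total count 101 over total exposure 10 days.
Conjugate update: add total count to the shape and total exposure to the rate, giving Gamma(124, 12).
Posterior mean = α'/β' = 124/12 = 31/3.

31/3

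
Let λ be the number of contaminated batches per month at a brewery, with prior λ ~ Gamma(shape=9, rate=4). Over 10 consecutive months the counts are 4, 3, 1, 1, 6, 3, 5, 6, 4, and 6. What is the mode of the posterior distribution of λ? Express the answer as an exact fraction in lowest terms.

47/14

Total count: 4 + 3 + 1 + 1 + 6 + 3 + 5 + 6 + 4 + 6 = 39.
Total exposure: 10 months.
The Gamma prior is conjugate for the Poisson rate, so λ | data ~ Gamma(9+39, 4+10) = Gamma(48, 14).
Posterior mode = (α'−1)/β' = 47/14.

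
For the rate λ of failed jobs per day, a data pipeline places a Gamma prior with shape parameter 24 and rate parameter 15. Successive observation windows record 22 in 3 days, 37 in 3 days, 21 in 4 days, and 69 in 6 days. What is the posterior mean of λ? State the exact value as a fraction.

173/31

Total count: 22 + 37 + 21 + 69 = 149.
Total exposure: 3 + 3 + 4 + 6 = 16 days.
Gamma(α, β) with Poisson data over total exposure Σt gives posterior Gamma(α+Σx, β+Σt) = Gamma(173, 31).
Posterior mean = α'/β' = 173/31.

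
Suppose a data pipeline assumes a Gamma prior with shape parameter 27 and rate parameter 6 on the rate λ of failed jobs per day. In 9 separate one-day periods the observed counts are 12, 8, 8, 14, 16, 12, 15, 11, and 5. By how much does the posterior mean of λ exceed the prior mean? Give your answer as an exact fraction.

121/30

Total count: 12 + 8 + 8 + 14 + 16 + 12 + 15 + 11 + 5 = 101.
Total exposure: 9 days.
Conjugate update: add total count to the shape and total exposure to the rate, giving Gamma(128, 15).
Posterior mean = 128/15 = 128/15; prior mean = 27/6 = 9/2. Difference = 128/15 − 9/2 = 121/30.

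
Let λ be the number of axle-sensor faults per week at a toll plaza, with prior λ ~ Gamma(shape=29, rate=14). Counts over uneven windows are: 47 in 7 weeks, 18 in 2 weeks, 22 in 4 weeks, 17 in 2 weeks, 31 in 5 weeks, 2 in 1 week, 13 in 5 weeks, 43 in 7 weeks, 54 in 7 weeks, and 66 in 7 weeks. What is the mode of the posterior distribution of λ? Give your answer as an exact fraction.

Total count: 47 + 18 + 22 + 17 + 31 + 2 + 13 + 43 + 54 + 66 = 313.
Total exposure: 7 + 2 + 4 + 2 + 5 + 1 + 5 + 7 + 7 + 7 = 47 weeks.
Conjugate update: add total count to the shape and total exposure to the rate, giving Gamma(342, 61).
Posterior mode = (α'−1)/β' = 341/61.

341/61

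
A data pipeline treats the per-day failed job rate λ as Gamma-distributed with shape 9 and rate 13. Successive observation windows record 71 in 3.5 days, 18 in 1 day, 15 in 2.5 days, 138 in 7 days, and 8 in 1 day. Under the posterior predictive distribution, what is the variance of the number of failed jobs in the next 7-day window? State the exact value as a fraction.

Total count: 71 + 18 + 15 + 138 + 8 = 250.
Total exposure: 3.5 + 1 + 2.5 + 7 + 1 = 15 days.
Posterior: α' = 9 + 250 = 259, β' = 13 + 15 = 28.
The posterior predictive for a window of length T is Negative Binomial with variance T·α'·(β'+T)/β'² = 7·259·35/784 = 1295/16.

1295/16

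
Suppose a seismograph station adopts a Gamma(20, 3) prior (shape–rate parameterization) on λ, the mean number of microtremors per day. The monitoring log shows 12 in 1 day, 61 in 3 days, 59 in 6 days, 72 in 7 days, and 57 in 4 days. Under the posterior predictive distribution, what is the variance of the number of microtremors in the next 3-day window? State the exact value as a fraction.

Total count: 12 + 61 + 59 + 72 + 57 = 261.
Total exposure: 1 + 3 + 6 + 7 + 4 = 21 days.
The Gamma prior is conjugate for the Poisson rate, so λ | data ~ Gamma(20+261, 3+21) = Gamma(281, 24).
The posterior predictive for a window of length T is Negative Binomial with variance T·α'·(β'+T)/β'² = 3·281·27/576 = 2529/64.

2529/64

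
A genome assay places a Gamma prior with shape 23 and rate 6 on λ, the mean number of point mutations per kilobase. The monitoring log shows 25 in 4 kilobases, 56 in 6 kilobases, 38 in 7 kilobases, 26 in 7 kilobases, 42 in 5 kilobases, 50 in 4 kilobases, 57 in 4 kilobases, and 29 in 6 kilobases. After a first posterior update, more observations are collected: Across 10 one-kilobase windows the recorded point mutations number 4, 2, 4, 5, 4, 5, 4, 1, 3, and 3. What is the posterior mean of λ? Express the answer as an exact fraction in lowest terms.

381/59

Total count: 25 + 56 + 38 + 26 + 42 + 50 + 57 + 29 = 323.
Total exposure: 4 + 6 + 7 + 7 + 5 + 4 + 4 + 6 = 43 kilobases.
After the first batch: Gamma(23 + 323, 6 + 43) = Gamma(346, 49).
Total count: 4 + 2 + 4 + 5 + 4 + 5 + 4 + 1 + 3 + 3 = 35.
Total exposure: 10 kilobases.
After the second batch: Gamma(346 + 35, 49 + 10) = Gamma(381, 59).
Posterior mean = α'/β' = 381/59.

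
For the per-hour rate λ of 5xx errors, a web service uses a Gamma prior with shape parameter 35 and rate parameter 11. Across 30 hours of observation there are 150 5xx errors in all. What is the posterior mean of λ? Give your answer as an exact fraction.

Total count 150 over total exposure 30 hours.
Posterior: α' = 35 + 150 = 185, β' = 11 + 30 = 41.
Posterior mean = α'/β' = 185/41.

185/41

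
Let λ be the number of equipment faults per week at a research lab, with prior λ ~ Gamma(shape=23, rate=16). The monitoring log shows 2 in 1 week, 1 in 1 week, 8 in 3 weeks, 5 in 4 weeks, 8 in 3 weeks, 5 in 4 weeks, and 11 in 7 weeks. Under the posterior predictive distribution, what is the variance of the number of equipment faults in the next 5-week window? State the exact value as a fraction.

Total count: 2 + 1 + 8 + 5 + 8 + 5 + 11 = 40.
Total exposure: 1 + 1 + 3 + 4 + 3 + 4 + 7 = 23 weeks.
The Gamma prior is conjugate for the Poisson rate, so λ | data ~ Gamma(23+40, 16+23) = Gamma(63, 39).
The posterior predictive for a window of length T is Negative Binomial with variance T·α'·(β'+T)/β'² = 5·63·44/1521 = 1540/169.

1540/169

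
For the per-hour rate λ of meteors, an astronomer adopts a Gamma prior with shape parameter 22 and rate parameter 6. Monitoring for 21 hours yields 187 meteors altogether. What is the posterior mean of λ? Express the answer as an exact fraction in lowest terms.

Total count 187 over total exposure 21 hours.
The Gamma prior is conjugate for the Poisson rate, so λ | data ~ Gamma(22+187, 6+21) = Gamma(209, 27).
Posterior mean = α'/β' = 209/27.

209/27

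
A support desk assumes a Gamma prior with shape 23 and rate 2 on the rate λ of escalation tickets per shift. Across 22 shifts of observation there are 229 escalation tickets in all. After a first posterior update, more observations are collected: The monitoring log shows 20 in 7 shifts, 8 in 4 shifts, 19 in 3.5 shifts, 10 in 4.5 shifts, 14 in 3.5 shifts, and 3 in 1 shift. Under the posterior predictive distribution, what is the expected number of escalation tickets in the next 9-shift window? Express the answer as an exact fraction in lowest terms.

5868/95

Total count 229 over total exposure 22 shifts.
After the first batch: Gamma(23 + 229, 2 + 22) = Gamma(252, 24).
Total count: 20 + 8 + 19 + 10 + 14 + 3 = 74.
Total exposure: 7 + 4 + 3.5 + 4.5 + 3.5 + 1 = 23.5 shifts.
After the second batch: Gamma(252 + 74, 24 + 23.5) = Gamma(326, 95/2).
Predictive mean over a 9-shift window = T·E[λ|data] = 9·326/(95/2) = 5868/95.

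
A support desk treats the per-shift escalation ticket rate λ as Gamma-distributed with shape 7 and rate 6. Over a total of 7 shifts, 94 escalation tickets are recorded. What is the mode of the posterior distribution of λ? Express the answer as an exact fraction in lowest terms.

Total count 94 over total exposure 7 shifts.
The Gamma prior is conjugate for the Poisson rate, so λ | data ~ Gamma(7+94, 6+7) = Gamma(101, 13).
Posterior mode = (α'−1)/β' = 100/13.

100/13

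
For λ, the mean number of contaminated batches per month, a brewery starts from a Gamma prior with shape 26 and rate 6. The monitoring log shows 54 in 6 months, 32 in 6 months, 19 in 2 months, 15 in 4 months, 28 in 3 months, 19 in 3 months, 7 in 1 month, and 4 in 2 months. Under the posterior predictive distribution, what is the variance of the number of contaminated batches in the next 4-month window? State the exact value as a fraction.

Total count: 54 + 32 + 19 + 15 + 28 + 19 + 7 + 4 = 178.
Total exposure: 6 + 6 + 2 + 4 + 3 + 3 + 1 + 2 = 27 months.
By Gamma–Poisson conjugacy, the posterior is Gamma(α + Σx, β + Σt) = Gamma(26 + 178, 6 + 27) = Gamma(204, 33).
The posterior predictive for a window of length T is Negative Binomial with variance T·α'·(β'+T)/β'² = 4·204·37/1089 = 10064/363.

10064/363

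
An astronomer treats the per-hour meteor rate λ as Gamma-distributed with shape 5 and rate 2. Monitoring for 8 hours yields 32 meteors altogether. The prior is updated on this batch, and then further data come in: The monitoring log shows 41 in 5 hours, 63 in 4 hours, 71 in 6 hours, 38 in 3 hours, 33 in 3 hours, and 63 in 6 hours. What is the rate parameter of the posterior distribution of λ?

37

Total count 32 over total exposure 8 hours.
After the first batch: Gamma(5 + 32, 2 + 8) = Gamma(37, 10).
Total count: 41 + 63 + 71 + 38 + 33 + 63 = 309.
Total exposure: 5 + 4 + 6 + 3 + 3 + 6 = 27 hours.
After the second batch: Gamma(37 + 309, 10 + 27) = Gamma(346, 37).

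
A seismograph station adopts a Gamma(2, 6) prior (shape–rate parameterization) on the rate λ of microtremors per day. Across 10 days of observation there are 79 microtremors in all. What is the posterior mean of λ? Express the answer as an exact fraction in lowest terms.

81/16

Total count 79 over total exposure 10 days.
The Gamma prior is conjugate for the Poisson rate, so λ | data ~ Gamma(2+79, 6+10) = Gamma(81, 16).
Posterior mean = α'/β' = 81/16.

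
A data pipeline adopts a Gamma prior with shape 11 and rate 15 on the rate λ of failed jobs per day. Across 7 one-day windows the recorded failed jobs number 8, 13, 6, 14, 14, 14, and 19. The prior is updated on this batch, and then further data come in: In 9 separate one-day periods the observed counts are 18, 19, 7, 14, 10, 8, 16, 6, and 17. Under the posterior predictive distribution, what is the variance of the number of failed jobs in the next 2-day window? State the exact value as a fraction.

Total count: 8 + 13 + 6 + 14 + 14 + 14 + 19 = 88.
Total exposure: 7 days.
After the first batch: Gamma(11 + 88, 15 + 7) = Gamma(99, 22).
Total count: 18 + 19 + 7 + 14 + 10 + 8 + 16 + 6 + 17 = 115.
Total exposure: 9 days.
After the second batch: Gamma(99 + 115, 22 + 9) = Gamma(214, 31).
The posterior predictive for a window of length T is Negative Binomial with variance T·α'·(β'+T)/β'² = 2·214·33/961 = 14124/961.

14124/961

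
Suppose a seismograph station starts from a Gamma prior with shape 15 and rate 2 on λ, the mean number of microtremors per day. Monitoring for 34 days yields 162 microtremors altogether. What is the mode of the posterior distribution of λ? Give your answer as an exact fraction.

44/9

Total count 162 over total exposure 34 days.
Conjugate update: add total count to the shape and total exposure to the rate, giving Gamma(177, 36).
Posterior mode = (α'−1)/β' = 176/36 = 44/9.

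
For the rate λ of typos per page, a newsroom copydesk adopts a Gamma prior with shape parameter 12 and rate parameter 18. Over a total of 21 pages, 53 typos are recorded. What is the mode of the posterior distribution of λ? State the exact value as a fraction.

Total count 53 over total exposure 21 pages.
By Gamma–Poisson conjugacy, the posterior is Gamma(α + Σx, β + Σt) = Gamma(12 + 53, 18 + 21) = Gamma(65, 39).
Posterior mode = (α'−1)/β' = 64/39.

64/39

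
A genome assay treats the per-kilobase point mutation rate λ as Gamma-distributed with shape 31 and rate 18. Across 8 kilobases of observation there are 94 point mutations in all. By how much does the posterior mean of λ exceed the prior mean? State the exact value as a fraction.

Total count 94 over total exposure 8 kilobases.
Conjugate update: add total count to the shape and total exposure to the rate, giving Gamma(125, 26).
Posterior mean = 125/26 = 125/26; prior mean = 31/18 = 31/18. Difference = 125/26 − 31/18 = 361/117.

361/117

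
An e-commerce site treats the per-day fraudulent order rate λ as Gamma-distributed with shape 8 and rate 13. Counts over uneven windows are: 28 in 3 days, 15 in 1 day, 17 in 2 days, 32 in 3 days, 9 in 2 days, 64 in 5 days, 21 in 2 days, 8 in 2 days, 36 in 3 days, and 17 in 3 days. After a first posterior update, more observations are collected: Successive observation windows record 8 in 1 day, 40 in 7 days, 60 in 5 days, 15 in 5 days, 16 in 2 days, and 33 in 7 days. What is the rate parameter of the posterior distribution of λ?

66

Total count: 28 + 15 + 17 + 32 + 9 + 64 + 21 + 8 + 36 + 17 = 247.
Total exposure: 3 + 1 + 2 + 3 + 2 + 5 + 2 + 2 + 3 + 3 = 26 days.
After the first batch: Gamma(8 + 247, 13 + 26) = Gamma(255, 39).
Total count: 8 + 40 + 60 + 15 + 16 + 33 = 172.
Total exposure: 1 + 7 + 5 + 5 + 2 + 7 = 27 days.
After the second batch: Gamma(255 + 172, 39 + 27) = Gamma(427, 66).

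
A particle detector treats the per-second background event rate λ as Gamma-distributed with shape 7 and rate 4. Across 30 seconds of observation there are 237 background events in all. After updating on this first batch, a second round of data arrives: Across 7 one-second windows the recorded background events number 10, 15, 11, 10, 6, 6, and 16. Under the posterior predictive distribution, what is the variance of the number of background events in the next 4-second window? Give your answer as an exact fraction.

57240/1681

Total count 237 over total exposure 30 seconds.
After the first batch: Gamma(7 + 237, 4 + 30) = Gamma(244, 34).
Total count: 10 + 15 + 11 + 10 + 6 + 6 + 16 = 74.
Total exposure: 7 seconds.
After the second batch: Gamma(244 + 74, 34 + 7) = Gamma(318, 41).
The posterior predictive for a window of length T is Negative Binomial with variance T·α'·(β'+T)/β'² = 4·318·45/1681 = 57240/1681.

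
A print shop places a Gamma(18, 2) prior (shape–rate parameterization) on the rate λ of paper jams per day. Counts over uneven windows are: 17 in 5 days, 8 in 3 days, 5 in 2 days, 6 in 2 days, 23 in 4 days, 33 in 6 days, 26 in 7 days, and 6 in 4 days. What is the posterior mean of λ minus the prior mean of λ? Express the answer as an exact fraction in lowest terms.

-173/35

Total count: 17 + 8 + 5 + 6 + 23 + 33 + 26 + 6 = 124.
Total exposure: 5 + 3 + 2 + 2 + 4 + 6 + 7 + 4 = 33 days.
Gamma(α, β) with Poisson data over total exposure Σt gives posterior Gamma(α+Σx, β+Σt) = Gamma(142, 35).
Posterior mean = 142/35 = 142/35; prior mean = 18/2 = 9. Difference = 142/35 − 9 = -173/35.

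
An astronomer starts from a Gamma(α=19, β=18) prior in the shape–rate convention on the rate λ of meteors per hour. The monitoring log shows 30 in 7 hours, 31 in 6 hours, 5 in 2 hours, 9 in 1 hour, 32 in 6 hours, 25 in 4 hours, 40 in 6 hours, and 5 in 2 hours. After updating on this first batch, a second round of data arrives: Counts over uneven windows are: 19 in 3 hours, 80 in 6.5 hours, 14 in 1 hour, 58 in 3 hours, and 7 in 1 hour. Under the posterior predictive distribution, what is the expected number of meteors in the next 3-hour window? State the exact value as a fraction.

2244/133

Total count: 30 + 31 + 5 + 9 + 32 + 25 + 40 + 5 = 177.
Total exposure: 7 + 6 + 2 + 1 + 6 + 4 + 6 + 2 = 34 hours.
After the first batch: Gamma(19 + 177, 18 + 34) = Gamma(196, 52).
Total count: 19 + 80 + 14 + 58 + 7 = 178.
Total exposure: 3 + 6.5 + 1 + 3 + 1 = 14.5 hours.
After the second batch: Gamma(196 + 178, 52 + 14.5) = Gamma(374, 133/2).
Predictive mean over a 3-hour window = T·E[λ|data] = 3·374/(133/2) = 2244/133.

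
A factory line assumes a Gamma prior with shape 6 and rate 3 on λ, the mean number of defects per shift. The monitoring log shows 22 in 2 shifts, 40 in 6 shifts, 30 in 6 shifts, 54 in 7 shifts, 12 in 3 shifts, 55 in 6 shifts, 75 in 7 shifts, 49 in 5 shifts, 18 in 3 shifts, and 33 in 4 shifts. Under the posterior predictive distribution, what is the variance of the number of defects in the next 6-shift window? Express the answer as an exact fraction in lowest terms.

Total count: 22 + 40 + 30 + 54 + 12 + 55 + 75 + 49 + 18 + 33 = 388.
Total exposure: 2 + 6 + 6 + 7 + 3 + 6 + 7 + 5 + 3 + 4 = 49 shifts.
Conjugate update: add total count to the shape and total exposure to the rate, giving Gamma(394, 52).
The posterior predictive for a window of length T is Negative Binomial with variance T·α'·(β'+T)/β'² = 6·394·58/2704 = 17139/338.

17139/338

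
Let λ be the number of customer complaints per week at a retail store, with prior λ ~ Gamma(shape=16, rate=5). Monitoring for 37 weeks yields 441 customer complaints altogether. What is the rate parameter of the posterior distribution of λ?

Total count 441 over total exposure 37 weeks.
Gamma(α, β) with Poisson data over total exposure Σt gives posterior Gamma(α+Σx, β+Σt) = Gamma(457, 42).

42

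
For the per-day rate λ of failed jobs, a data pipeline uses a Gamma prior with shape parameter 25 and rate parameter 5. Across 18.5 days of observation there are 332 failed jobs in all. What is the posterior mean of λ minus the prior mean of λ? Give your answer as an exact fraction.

Total count 332 over total exposure 18.5 days.
Gamma(α, β) with Poisson data over total exposure Σt gives posterior Gamma(α+Σx, β+Σt) = Gamma(357, 47/2).
Posterior mean = 357/(47/2) = 714/47; prior mean = 25/5 = 5. Difference = 714/47 − 5 = 479/47.

479/47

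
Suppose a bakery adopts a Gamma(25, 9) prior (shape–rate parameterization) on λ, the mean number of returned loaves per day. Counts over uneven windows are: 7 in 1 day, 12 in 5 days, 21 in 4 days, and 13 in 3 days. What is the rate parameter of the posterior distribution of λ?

Total count: 7 + 12 + 21 + 13 = 53.
Total exposure: 1 + 5 + 4 + 3 = 13 days.
By Gamma–Poisson conjugacy, the posterior is Gamma(α + Σx, β + Σt) = Gamma(25 + 53, 9 + 13) = Gamma(78, 22).

22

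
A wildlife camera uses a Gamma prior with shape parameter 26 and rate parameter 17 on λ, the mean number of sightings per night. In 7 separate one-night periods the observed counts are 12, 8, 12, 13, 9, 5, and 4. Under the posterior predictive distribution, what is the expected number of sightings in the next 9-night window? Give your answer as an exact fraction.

267/8

Total count: 12 + 8 + 12 + 13 + 9 + 5 + 4 = 63.
Total exposure: 7 nights.
Posterior: α' = 26 + 63 = 89, β' = 17 + 7 = 24.
Predictive mean over a 9-night window = T·E[λ|data] = 9·89/24 = 267/8.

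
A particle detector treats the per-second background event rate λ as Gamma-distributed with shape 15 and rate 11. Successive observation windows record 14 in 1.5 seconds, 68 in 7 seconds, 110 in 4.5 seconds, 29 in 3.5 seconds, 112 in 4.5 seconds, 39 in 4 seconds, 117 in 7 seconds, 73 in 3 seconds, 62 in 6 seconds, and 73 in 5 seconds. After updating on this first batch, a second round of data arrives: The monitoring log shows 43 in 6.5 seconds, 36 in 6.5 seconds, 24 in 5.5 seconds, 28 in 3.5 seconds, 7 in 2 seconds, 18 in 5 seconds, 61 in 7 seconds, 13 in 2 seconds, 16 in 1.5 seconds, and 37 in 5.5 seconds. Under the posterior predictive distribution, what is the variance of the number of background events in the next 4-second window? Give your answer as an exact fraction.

105470/2601

Total count: 14 + 68 + 110 + 29 + 112 + 39 + 117 + 73 + 62 + 73 = 697.
Total exposure: 1.5 + 7 + 4.5 + 3.5 + 4.5 + 4 + 7 + 3 + 6 + 5 = 46 seconds.
After the first batch: Gamma(15 + 697, 11 + 46) = Gamma(712, 57).
Total count: 43 + 36 + 24 + 28 + 7 + 18 + 61 + 13 + 16 + 37 = 283.
Total exposure: 6.5 + 6.5 + 5.5 + 3.5 + 2 + 5 + 7 + 2 + 1.5 + 5.5 = 45 seconds.
After the second batch: Gamma(712 + 283, 57 + 45) = Gamma(995, 102).
The posterior predictive for a window of length T is Negative Binomial with variance T·α'·(β'+T)/β'² = 4·995·106/10404 = 105470/2601.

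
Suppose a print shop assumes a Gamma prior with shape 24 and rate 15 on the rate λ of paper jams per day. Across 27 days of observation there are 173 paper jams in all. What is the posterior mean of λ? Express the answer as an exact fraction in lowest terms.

Total count 173 over total exposure 27 days.
Posterior: α' = 24 + 173 = 197, β' = 15 + 27 = 42.
Posterior mean = α'/β' = 197/42.

197/42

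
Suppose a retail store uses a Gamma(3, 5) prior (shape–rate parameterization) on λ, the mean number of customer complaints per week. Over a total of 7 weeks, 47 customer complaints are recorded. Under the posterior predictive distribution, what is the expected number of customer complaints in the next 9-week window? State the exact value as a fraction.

75/2

Total count 47 over total exposure 7 weeks.
Conjugate update: add total count to the shape and total exposure to the rate, giving Gamma(50, 12).
Predictive mean over a 9-week window = T·E[λ|data] = 9·50/12 = 75/2.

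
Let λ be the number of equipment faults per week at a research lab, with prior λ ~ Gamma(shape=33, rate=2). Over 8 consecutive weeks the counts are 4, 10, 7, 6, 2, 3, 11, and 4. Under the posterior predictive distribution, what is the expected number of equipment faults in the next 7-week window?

Total count: 4 + 10 + 7 + 6 + 2 + 3 + 11 + 4 = 47.
Total exposure: 8 weeks.
Gamma(α, β) with Poisson data over total exposure Σt gives posterior Gamma(α+Σx, β+Σt) = Gamma(80, 10).
Predictive mean over a 7-week window = T·E[λ|data] = 7·80/10 = 56.

56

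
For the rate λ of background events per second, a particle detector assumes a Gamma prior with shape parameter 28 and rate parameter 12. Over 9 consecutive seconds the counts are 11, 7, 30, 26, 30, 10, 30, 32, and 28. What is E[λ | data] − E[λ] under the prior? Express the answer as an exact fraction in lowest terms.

61/7

Total count: 11 + 7 + 30 + 26 + 30 + 10 + 30 + 32 + 28 = 204.
Total exposure: 9 seconds.
Posterior: α' = 28 + 204 = 232, β' = 12 + 9 = 21.
Posterior mean = 232/21 = 232/21; prior mean = 28/12 = 7/3. Difference = 232/21 − 7/3 = 61/7.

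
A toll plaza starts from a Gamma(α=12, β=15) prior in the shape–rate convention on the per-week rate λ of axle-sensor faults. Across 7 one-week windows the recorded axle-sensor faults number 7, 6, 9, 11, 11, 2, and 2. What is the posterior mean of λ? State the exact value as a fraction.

30/11

Total count: 7 + 6 + 9 + 11 + 11 + 2 + 2 = 48.
Total exposure: 7 weeks.
Gamma(α, β) with Poisson data over total exposure Σt gives posterior Gamma(α+Σx, β+Σt) = Gamma(60, 22).
Posterior mean = α'/β' = 60/22 = 30/11.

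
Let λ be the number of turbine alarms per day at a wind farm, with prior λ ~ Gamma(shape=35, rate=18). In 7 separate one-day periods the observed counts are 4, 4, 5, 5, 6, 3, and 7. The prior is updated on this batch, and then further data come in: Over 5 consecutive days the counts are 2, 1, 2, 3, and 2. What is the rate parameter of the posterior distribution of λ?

Total count: 4 + 4 + 5 + 5 + 6 + 3 + 7 = 34.
Total exposure: 7 days.
After the first batch: Gamma(35 + 34, 18 + 7) = Gamma(69, 25).
Total count: 2 + 1 + 2 + 3 + 2 = 10.
Total exposure: 5 days.
After the second batch: Gamma(69 + 10, 25 + 5) = Gamma(79, 30).

30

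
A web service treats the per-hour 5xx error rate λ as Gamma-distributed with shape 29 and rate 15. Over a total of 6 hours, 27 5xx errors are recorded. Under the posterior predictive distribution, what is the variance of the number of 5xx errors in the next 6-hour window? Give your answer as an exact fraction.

144/7

Total count 27 over total exposure 6 hours.
By Gamma–Poisson conjugacy, the posterior is Gamma(α + Σx, β + Σt) = Gamma(29 + 27, 15 + 6) = Gamma(56, 21).
The posterior predictive for a window of length T is Negative Binomial with variance T·α'·(β'+T)/β'² = 6·56·27/441 = 144/7.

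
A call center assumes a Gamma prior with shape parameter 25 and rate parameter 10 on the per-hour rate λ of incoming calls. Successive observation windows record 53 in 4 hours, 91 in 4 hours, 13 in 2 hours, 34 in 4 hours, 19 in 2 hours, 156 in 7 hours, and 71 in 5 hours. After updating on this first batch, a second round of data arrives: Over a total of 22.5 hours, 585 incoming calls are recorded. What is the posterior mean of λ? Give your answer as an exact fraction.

Total count: 53 + 91 + 13 + 34 + 19 + 156 + 71 = 437.
Total exposure: 4 + 4 + 2 + 4 + 2 + 7 + 5 = 28 hours.
After the first batch: Gamma(25 + 437, 10 + 28) = Gamma(462, 38).
Total count 585 over total exposure 22.5 hours.
After the second batch: Gamma(462 + 585, 38 + 22.5) = Gamma(1047, 121/2).
Posterior mean = α'/β' = 1047/(121/2) = 2094/121.

2094/121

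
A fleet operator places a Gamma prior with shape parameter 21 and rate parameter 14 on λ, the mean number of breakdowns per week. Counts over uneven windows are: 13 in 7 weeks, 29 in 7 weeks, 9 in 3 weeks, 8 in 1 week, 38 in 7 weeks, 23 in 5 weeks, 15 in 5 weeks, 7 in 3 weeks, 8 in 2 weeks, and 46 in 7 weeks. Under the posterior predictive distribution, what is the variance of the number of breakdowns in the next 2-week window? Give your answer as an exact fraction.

27342/3721

Total count: 13 + 29 + 9 + 8 + 38 + 23 + 15 + 7 + 8 + 46 = 196.
Total exposure: 7 + 7 + 3 + 1 + 7 + 5 + 5 + 3 + 2 + 7 = 47 weeks.
The Gamma prior is conjugate for the Poisson rate, so λ | data ~ Gamma(21+196, 14+47) = Gamma(217, 61).
The posterior predictive for a window of length T is Negative Binomial with variance T·α'·(β'+T)/β'² = 2·217·63/3721 = 27342/3721.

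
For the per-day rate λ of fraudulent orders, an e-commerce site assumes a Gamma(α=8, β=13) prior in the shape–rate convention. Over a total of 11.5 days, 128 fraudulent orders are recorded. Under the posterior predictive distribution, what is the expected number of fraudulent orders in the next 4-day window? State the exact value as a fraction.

Total count 128 over total exposure 11.5 days.
Conjugate update: add total count to the shape and total exposure to the rate, giving Gamma(136, 49/2).
Predictive mean over a 4-day window = T·E[λ|data] = 4·136/(49/2) = 1088/49.

1088/49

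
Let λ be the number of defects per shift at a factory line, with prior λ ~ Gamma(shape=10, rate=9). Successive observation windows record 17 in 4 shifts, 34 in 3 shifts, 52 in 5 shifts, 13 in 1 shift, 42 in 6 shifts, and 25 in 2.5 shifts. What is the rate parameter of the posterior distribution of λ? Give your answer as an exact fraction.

Total count: 17 + 34 + 52 + 13 + 42 + 25 = 183.
Total exposure: 4 + 3 + 5 + 1 + 6 + 2.5 = 21.5 shifts.
Posterior: α' = 10 + 183 = 193, β' = 9 + 21.5 = 61/2.

61/2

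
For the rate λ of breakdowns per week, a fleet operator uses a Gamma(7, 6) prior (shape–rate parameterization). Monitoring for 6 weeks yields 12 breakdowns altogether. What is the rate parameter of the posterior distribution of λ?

Total count 12 over total exposure 6 weeks.
Gamma(α, β) with Poisson data over total exposure Σt gives posterior Gamma(α+Σx, β+Σt) = Gamma(19, 12).

12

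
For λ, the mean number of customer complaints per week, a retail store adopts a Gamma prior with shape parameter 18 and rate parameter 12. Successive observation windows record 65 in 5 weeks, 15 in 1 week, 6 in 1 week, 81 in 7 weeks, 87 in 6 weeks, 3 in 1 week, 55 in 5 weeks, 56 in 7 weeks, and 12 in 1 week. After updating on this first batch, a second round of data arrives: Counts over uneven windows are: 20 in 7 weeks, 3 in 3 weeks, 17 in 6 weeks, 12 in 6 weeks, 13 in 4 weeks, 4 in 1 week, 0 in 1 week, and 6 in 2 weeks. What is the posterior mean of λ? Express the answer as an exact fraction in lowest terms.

Total count: 65 + 15 + 6 + 81 + 87 + 3 + 55 + 56 + 12 = 380.
Total exposure: 5 + 1 + 1 + 7 + 6 + 1 + 5 + 7 + 1 = 34 weeks.
After the first batch: Gamma(18 + 380, 12 + 34) = Gamma(398, 46).
Total count: 20 + 3 + 17 + 12 + 13 + 4 + 0 + 6 = 75.
Total exposure: 7 + 3 + 6 + 6 + 4 + 1 + 1 + 2 = 30 weeks.
After the second batch: Gamma(398 + 75, 46 + 30) = Gamma(473, 76).
Posterior mean = α'/β' = 473/76.

473/76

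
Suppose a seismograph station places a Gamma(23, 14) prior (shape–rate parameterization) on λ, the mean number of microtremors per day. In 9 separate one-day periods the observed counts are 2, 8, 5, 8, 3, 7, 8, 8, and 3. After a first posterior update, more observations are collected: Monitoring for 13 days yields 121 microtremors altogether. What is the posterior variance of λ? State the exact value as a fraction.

Total count: 2 + 8 + 5 + 8 + 3 + 7 + 8 + 8 + 3 = 52.
Total exposure: 9 days.
After the first batch: Gamma(23 + 52, 14 + 9) = Gamma(75, 23).
Total count 121 over total exposure 13 days.
After the second batch: Gamma(75 + 121, 23 + 13) = Gamma(196, 36).
Posterior variance = α'/β'² = 196/1296 = 49/324.

49/324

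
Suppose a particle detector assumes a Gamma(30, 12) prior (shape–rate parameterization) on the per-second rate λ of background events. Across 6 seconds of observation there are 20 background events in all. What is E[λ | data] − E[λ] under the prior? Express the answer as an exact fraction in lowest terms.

5/18

Total count 20 over total exposure 6 seconds.
Gamma(α, β) with Poisson data over total exposure Σt gives posterior Gamma(α+Σx, β+Σt) = Gamma(50, 18).
Posterior mean = 50/18 = 25/9; prior mean = 30/12 = 5/2. Difference = 25/9 − 5/2 = 5/18.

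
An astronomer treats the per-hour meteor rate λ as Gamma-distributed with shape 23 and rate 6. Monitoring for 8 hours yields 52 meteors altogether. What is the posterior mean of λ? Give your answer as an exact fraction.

Total count 52 over total exposure 8 hours.
Gamma(α, β) with Poisson data over total exposure Σt gives posterior Gamma(α+Σx, β+Σt) = Gamma(75, 14).
Posterior mean = α'/β' = 75/14.

75/14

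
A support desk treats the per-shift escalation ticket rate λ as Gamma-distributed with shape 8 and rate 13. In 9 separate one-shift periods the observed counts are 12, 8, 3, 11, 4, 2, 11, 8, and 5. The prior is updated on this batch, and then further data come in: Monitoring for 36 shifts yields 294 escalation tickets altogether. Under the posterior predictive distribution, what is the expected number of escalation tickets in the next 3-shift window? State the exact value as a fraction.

Total count: 12 + 8 + 3 + 11 + 4 + 2 + 11 + 8 + 5 = 64.
Total exposure: 9 shifts.
After the first batch: Gamma(8 + 64, 13 + 9) = Gamma(72, 22).
Total count 294 over total exposure 36 shifts.
After the second batch: Gamma(72 + 294, 22 + 36) = Gamma(366, 58).
Predictive mean over a 3-shift window = T·E[λ|data] = 3·366/58 = 549/29.

549/29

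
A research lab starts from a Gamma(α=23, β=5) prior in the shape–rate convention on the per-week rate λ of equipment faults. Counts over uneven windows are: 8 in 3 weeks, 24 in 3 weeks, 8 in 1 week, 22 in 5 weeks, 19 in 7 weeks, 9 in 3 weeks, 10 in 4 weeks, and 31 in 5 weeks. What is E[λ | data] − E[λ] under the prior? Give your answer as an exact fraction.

Total count: 8 + 24 + 8 + 22 + 19 + 9 + 10 + 31 = 131.
Total exposure: 3 + 3 + 1 + 5 + 7 + 3 + 4 + 5 = 31 weeks.
Gamma(α, β) with Poisson data over total exposure Σt gives posterior Gamma(α+Σx, β+Σt) = Gamma(154, 36).
Posterior mean = 154/36 = 77/18; prior mean = 23/5 = 23/5. Difference = 77/18 − 23/5 = -29/90.

-29/90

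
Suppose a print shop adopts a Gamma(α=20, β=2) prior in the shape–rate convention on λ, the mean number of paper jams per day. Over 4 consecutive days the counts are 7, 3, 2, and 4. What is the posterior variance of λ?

Total count: 7 + 3 + 2 + 4 = 16.
Total exposure: 4 days.
Conjugate update: add total count to the shape and total exposure to the rate, giving Gamma(36, 6).
Posterior variance = α'/β'² = 36/36 = 1.

1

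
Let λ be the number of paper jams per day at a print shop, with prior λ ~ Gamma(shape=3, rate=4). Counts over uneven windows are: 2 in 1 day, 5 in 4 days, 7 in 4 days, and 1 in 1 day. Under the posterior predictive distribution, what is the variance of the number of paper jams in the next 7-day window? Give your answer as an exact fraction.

Total count: 2 + 5 + 7 + 1 = 15.
Total exposure: 1 + 4 + 4 + 1 = 10 days.
By Gamma–Poisson conjugacy, the posterior is Gamma(α + Σx, β + Σt) = Gamma(3 + 15, 4 + 10) = Gamma(18, 14).
The posterior predictive for a window of length T is Negative Binomial with variance T·α'·(β'+T)/β'² = 7·18·21/196 = 27/2.

27/2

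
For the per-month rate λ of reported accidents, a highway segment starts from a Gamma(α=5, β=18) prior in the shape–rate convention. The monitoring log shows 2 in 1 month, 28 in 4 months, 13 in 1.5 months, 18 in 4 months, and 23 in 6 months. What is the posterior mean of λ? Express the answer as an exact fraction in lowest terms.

Total count: 2 + 28 + 13 + 18 + 23 = 84.
Total exposure: 1 + 4 + 1.5 + 4 + 6 = 16.5 months.
Posterior: α' = 5 + 84 = 89, β' = 18 + 16.5 = 69/2.
Posterior mean = α'/β' = 89/(69/2) = 178/69.

178/69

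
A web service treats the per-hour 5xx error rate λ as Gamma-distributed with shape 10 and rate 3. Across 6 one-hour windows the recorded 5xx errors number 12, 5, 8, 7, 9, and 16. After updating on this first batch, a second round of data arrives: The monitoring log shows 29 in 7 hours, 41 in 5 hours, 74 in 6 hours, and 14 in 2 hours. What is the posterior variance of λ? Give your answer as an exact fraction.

225/841

Total count: 12 + 5 + 8 + 7 + 9 + 16 = 57.
Total exposure: 6 hours.
After the first batch: Gamma(10 + 57, 3 + 6) = Gamma(67, 9).
Total count: 29 + 41 + 74 + 14 = 158.
Total exposure: 7 + 5 + 6 + 2 = 20 hours.
After the second batch: Gamma(67 + 158, 9 + 20) = Gamma(225, 29).
Posterior variance = α'/β'² = 225/841.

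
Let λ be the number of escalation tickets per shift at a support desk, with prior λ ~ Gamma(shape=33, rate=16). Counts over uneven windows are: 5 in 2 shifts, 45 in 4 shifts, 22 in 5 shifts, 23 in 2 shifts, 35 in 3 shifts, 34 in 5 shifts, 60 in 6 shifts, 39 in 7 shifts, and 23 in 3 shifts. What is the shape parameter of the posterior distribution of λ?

Total count: 5 + 45 + 22 + 23 + 35 + 34 + 60 + 39 + 23 = 286.
Total exposure: 2 + 4 + 5 + 2 + 3 + 5 + 6 + 7 + 3 = 37 shifts.
Posterior: α' = 33 + 286 = 319, β' = 16 + 37 = 53.

319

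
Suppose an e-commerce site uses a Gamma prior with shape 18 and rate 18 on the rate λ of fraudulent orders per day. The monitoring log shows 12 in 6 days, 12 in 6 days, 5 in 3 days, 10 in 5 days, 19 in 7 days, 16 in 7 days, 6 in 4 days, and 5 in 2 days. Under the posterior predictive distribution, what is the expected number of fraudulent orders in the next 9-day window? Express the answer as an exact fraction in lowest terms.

Total count: 12 + 12 + 5 + 10 + 19 + 16 + 6 + 5 = 85.
Total exposure: 6 + 6 + 3 + 5 + 7 + 7 + 4 + 2 = 40 days.
By Gamma–Poisson conjugacy, the posterior is Gamma(α + Σx, β + Σt) = Gamma(18 + 85, 18 + 40) = Gamma(103, 58).
Predictive mean over a 9-day window = T·E[λ|data] = 9·103/58 = 927/58.

927/58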